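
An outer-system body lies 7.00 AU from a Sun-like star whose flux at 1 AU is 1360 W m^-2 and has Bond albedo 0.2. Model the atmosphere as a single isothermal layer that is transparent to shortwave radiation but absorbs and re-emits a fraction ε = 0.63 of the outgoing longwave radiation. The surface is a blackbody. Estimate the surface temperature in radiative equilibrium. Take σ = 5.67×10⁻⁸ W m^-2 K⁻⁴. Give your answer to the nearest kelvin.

Irradiance scales as 1/d², so S = 1360 W m^-2 × (1/7.00)² = 27.76 W m^-2.
The planet radiates to space at T_e = [S(1−α)/(4σ)]^(1/4) = 99.47 K.
For a single slab of emissivity ε, T_s⁴ = 2T_e⁴/(2−ε); thus T_s = 99.47·(1.46)^(1/4) = 109.3 K.

109 K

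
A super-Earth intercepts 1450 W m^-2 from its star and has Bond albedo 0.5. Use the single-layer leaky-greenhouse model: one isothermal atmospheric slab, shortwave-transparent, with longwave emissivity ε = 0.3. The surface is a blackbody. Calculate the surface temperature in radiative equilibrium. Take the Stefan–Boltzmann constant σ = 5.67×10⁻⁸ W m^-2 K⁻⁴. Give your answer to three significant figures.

248 kelvin

At the top of the atmosphere, σT_e⁴ = S(1−α)/4 = 181.2 W m^-2, giving T_e = 237.8 K.
For a single slab of emissivity ε, T_s⁴ = 2T_e⁴/(2−ε); thus T_s = 237.8·(1.176)^(1/4) = 247.6 K.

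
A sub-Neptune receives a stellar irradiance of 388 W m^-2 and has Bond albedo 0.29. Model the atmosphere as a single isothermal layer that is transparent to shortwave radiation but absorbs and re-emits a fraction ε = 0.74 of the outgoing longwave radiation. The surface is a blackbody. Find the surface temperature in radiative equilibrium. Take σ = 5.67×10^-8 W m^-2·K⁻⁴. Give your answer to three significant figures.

The planet radiates to space at T_e = [S(1−α)/(4σ)]^(1/4) = 186.7 K.
For a single slab of emissivity ε, T_s⁴ = 2T_e⁴/(2−ε); thus T_s = 186.7·(1.587)^(1/4) = 209.5 K.

210 kelvin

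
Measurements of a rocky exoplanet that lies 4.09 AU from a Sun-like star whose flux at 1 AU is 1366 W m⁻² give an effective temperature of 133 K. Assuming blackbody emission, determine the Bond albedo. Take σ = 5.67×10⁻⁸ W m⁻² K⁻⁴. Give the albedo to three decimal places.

By the inverse-square law, S = 1366/4.09² = 81.66 W m⁻².
Energy balance: S(1−α)/4 = σT⁴, so 1−α = 4σT⁴/S.
4σT⁴ = 4·5.67×10⁻⁸·(133)⁴ = 70.97 W m⁻².
1−α = 70.97/81.66 = 0.8691, so α = 0.1309.

0.131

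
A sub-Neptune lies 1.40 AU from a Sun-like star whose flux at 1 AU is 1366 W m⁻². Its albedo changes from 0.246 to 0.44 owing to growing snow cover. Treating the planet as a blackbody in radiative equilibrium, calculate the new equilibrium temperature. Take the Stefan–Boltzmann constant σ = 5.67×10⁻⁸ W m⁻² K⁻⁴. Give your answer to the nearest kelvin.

Irradiance scales as 1/d², so S = 1366 W m⁻² × (1/1.40)² = 696.9 W m⁻².
T₂ = [S(1−α₂)/(4σ)]^(1/4) = [696.9·0.56/(4σ)]^(1/4) = 203.7 K.

204 K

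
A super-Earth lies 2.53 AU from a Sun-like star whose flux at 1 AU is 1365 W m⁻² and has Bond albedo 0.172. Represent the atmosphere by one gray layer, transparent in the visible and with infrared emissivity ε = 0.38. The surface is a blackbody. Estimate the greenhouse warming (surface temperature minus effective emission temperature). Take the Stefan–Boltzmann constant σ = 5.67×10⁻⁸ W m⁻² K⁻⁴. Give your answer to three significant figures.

9.04 kelvin

By the inverse-square law, S = 1365/2.53² = 213.3 W m⁻².
At the top of the atmosphere, σT_e⁴ = S(1−α)/4 = 44.14 W m⁻², giving T_e = 167.0 K.
Surface balance with a leaky layer gives σT_s⁴ = σT_e⁴·2/(2−ε), so T_s = T_e·[2/(2−0.38)]^(1/4) = 176.1 K.
Greenhouse warming: T_s − T_e = 9.036 K.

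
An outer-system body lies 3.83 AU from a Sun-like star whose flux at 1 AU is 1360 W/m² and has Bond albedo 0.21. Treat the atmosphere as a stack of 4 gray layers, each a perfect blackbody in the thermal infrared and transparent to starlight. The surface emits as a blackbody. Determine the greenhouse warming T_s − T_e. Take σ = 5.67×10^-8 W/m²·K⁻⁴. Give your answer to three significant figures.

Irradiance scales as 1/d², so S = 1360 W/m² × (1/3.83)² = 92.71 W/m².
OLR = S(1−α)/4 = 18.31 W/m²; the top layer radiates at T_e = 134.1 K.
Surface: T_s = (5)^¼·T_e = 200.5 K.
So the greenhouse effect raises the surface by 200.5 − 134.1 = 66.40 K.

66.4 K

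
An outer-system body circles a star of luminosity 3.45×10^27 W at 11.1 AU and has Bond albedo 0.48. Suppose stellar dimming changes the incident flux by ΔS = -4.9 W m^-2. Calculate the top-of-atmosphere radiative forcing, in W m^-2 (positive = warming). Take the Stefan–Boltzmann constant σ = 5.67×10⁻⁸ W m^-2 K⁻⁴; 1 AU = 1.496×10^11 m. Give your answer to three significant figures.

d = 11.1 × 1.496×10^11 m = 1.661×10^12 m.
Flux at the orbit: S = L/(4πd²) = 3.45×10^27/(4π·(1.66×10^12)²) = 99.56 W m^-2.
ΔF = Δ[S(1−α)]/4 = (1−0.48)·-4.9/4 = -0.6370 W m^-2.

-0.637 W m^-2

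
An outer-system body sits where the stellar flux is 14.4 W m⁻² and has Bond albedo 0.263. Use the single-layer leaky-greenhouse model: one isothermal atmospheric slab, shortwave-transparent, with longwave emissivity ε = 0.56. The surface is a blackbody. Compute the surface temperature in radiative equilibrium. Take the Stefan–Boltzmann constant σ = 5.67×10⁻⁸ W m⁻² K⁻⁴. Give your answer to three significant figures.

The planet radiates to space at T_e = [S(1−α)/(4σ)]^(1/4) = 82.71 K.
For a single slab of emissivity ε, T_s⁴ = 2T_e⁴/(2−ε); thus T_s = 82.71·(1.389)^(1/4) = 89.79 K.

89.8 K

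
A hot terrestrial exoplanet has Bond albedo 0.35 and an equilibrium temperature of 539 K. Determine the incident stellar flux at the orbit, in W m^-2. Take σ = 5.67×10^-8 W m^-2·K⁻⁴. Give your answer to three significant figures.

29400 W m^-2

Invert the energy balance for S: S = 4σT⁴/(1−α).
σT⁴ = 5.67×10⁻⁸·(539)⁴ = 4786 W m^-2.
S = 4·4786/0.65 = 29450 W m^-2.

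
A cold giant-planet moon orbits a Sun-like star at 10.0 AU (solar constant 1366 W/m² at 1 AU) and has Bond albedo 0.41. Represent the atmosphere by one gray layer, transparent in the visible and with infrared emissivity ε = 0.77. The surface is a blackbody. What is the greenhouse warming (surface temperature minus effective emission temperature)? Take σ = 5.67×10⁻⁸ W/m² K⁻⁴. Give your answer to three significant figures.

By the inverse-square law, S = 1366/10.0² = 13.66 W/m².
Effective emission temperature (TOA balance): σT_e⁴ = S(1−α)/4 = 2.015 W/m² → T_e = 77.21 K.
The surface balance (absorbed SW + ε·downward IR = σT_s⁴) with T_a⁴ = T_s⁴/2 reduces to T_s = T_e·[2/(2−ε)]^¼ = 87.19 K.
The atmosphere warms the surface by 9.977 K.

9.98 kelvin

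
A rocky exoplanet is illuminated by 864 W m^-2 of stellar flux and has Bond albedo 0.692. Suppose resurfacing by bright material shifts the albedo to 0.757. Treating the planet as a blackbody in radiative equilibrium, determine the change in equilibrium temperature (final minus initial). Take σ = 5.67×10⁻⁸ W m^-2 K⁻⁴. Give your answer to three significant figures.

Initial: T₁ = [S(1−0.692)/(4σ)]^(1/4) = 185.1 K.
After:  T₂ = [864.0·0.243/(4σ)]^(1/4) = 174.4 K.
ΔT = T₂ − T₁ = -10.65 K.

-10.6 K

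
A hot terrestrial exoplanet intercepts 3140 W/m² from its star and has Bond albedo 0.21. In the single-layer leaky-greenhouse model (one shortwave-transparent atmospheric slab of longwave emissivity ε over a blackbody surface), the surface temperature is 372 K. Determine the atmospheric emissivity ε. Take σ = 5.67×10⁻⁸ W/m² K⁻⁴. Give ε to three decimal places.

0.858

Effective temperature: T_e = [S(1−α)/(4σ)]^(1/4) = 323.4 K.
T_s⁴ = T_e⁴·2/(2−ε) → ε = 2 − 2(T_e/T_s)⁴ = 2 − 2·(323.4/372)⁴ = 0.8577.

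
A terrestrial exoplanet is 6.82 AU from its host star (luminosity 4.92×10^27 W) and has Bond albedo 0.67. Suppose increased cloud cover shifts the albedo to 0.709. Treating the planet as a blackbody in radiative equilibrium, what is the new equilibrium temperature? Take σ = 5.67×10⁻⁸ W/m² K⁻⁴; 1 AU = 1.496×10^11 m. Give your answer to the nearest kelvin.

148 kelvin

Orbital distance: d = 6.82 AU = 1.020×10^12 m.
Flux at the orbit: S = L/(4πd²) = 4.92×10^27/(4π·(1.02×10^12)²) = 376.1 W/m².
New equilibrium: T₂ = [(1−0.709)·376.1/(4σ)]^(1/4) = 148.2 K.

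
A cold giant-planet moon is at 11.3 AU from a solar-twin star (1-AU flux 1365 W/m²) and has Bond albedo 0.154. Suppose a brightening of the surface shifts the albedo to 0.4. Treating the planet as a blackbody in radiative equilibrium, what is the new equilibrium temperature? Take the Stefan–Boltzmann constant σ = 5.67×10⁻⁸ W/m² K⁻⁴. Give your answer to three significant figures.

By the inverse-square law, S = 1365/11.3² = 10.69 W/m².
New equilibrium: T₂ = [(1−0.4)·10.69/(4σ)]^(1/4) = 72.92 K.

72.9 K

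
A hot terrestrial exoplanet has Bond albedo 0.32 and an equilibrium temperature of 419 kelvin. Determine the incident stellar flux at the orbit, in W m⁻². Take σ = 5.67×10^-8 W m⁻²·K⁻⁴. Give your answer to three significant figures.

From S(1−α)/4 = σT⁴: S = 4σT⁴/(1−α).
σT⁴ = 5.67×10⁻⁸·(419)⁴ = 1748 W m⁻².
S = 4·1748/0.68 = 10280 W m⁻².

10300 W m⁻²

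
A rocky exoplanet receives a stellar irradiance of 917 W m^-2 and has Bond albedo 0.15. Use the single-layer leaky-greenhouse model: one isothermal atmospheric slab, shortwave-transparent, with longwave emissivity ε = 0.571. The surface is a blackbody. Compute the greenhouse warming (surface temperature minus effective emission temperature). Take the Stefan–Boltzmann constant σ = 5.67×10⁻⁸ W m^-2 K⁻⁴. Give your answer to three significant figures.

At the top of the atmosphere, σT_e⁴ = S(1−α)/4 = 194.9 W m^-2, giving T_e = 242.1 K.
For a single slab of emissivity ε, T_s⁴ = 2T_e⁴/(2−ε); thus T_s = 242.1·(1.4)^(1/4) = 263.4 K.
Greenhouse warming: T_s − T_e = 21.23 K.

21.2 K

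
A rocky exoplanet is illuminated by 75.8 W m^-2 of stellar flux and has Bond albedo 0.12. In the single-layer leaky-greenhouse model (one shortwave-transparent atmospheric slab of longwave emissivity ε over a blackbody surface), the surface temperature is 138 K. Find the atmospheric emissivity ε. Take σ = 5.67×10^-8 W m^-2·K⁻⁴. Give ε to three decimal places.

Effective temperature: T_e = [S(1−α)/(4σ)]^(1/4) = 131.0 K.
T_s⁴ = T_e⁴·2/(2−ε) → ε = 2 − 2(T_e/T_s)⁴ = 2 − 2·(131.0/138)⁴ = 0.3781.

0.378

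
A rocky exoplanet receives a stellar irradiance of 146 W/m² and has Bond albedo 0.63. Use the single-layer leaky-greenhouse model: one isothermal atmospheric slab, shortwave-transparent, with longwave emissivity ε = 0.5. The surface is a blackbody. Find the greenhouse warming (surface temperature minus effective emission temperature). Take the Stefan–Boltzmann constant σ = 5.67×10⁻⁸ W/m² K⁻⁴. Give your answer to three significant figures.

At the top of the atmosphere, σT_e⁴ = S(1−α)/4 = 13.50 W/m², giving T_e = 124.2 K.
The surface balance (absorbed SW + ε·downward IR = σT_s⁴) with T_a⁴ = T_s⁴/2 reduces to T_s = T_e·[2/(2−ε)]^¼ = 133.5 K.
T_s − T_e = 133.5 − 124.2 = 9.264 K.

9.26 K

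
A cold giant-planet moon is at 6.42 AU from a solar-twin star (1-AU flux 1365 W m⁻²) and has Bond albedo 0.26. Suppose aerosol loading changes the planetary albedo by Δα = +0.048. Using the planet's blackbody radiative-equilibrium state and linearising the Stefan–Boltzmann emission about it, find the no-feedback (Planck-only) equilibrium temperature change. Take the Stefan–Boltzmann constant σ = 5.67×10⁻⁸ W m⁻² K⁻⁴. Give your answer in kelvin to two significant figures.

Flux at the orbit: S = 1365/(6.42)² = 33.12 W m⁻².
Reference equilibrium: T_e = [S(1−α)/(4σ)]^(1/4) = 102.0 K.
TOA radiative forcing: ΔF = −S·Δα/4 = −33.12·(+0.048)/4 = -0.3974 W m⁻².
The Planck feedback parameter is 4σT_e³ = 0.2404 W m⁻²/K.
Hence the no-feedback warming is ΔF/(4σT_e³) = -1.65 K.

-1.7 K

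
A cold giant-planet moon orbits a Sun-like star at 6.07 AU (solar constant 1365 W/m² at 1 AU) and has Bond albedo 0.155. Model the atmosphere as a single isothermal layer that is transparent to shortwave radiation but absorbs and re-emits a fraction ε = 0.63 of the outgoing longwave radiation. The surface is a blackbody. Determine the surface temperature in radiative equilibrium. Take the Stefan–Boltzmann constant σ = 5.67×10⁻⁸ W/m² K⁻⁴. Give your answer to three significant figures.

119 K

By the inverse-square law, S = 1365/6.07² = 37.05 W/m².
Effective emission temperature (TOA balance): σT_e⁴ = S(1−α)/4 = 7.826 W/m² → T_e = 108.4 K.
For a single slab of emissivity ε, T_s⁴ = 2T_e⁴/(2−ε); thus T_s = 108.4·(1.46)^(1/4) = 119.1 K.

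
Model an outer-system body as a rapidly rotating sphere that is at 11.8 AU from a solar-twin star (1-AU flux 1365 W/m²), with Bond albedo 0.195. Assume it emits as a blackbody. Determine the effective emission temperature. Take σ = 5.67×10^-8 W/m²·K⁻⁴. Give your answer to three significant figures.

76.8 K

By the inverse-square law, S = 1365/11.8² = 9.803 W/m².
Absorbed flux (global mean): S(1−α)/4 = 9.803·0.805/4 = 1.973 W/m².
Set σT⁴ = 1.973 → T = (1.973/σ)^(1/4) = 76.80 K.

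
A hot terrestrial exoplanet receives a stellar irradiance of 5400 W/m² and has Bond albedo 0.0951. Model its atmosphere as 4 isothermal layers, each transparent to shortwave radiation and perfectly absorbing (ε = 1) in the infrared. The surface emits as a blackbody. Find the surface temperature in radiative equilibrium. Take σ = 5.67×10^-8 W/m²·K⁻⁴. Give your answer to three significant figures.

573 K

OLR = S(1−α)/4 = 1222 W/m²; the top layer radiates at T_e = 383.1 K.
For an N-layer opaque stack, T_s⁴ = (N+1)T_e⁴, hence T_s = (5)^(1/4)×383.1 K = 572.9 K.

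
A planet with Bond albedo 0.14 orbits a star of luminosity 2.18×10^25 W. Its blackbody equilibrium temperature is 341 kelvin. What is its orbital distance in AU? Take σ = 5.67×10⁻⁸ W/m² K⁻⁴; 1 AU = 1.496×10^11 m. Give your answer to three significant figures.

0.147 AU

Energy balance gives S = 4σT⁴/(1−α) = 3566 W/m².
Then d = [L/(4πS)]^(1/2) = 2.206×10^10 m, i.e. 0.1474 AU.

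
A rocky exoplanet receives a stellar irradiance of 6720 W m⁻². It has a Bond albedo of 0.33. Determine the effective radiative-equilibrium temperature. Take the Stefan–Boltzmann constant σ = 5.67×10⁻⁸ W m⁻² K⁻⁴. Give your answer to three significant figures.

375 K

The planet absorbs (1−α)S over its disc πR² and re-emits over 4πR², so the mean absorbed flux is (1−0.33)·6720/4 = 1126 W m⁻².
In equilibrium σT⁴ equals this, so T = 375.4 K.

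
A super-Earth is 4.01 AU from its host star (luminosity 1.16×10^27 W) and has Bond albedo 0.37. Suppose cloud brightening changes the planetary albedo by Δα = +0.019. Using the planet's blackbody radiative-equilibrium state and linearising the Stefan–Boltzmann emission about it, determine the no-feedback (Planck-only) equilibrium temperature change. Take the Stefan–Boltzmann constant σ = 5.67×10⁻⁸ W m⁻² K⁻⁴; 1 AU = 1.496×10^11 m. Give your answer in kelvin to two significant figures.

d = 4.01 × 1.496×10^11 m = 5.999×10^11 m.
Flux at the orbit: S = L/(4πd²) = 1.16×10^27/(4π·(6.00×10^11)²) = 256.5 W m⁻².
Reference equilibrium: T_e = [S(1−α)/(4σ)]^(1/4) = 163.4 K.
ΔF = −(S/4)Δα = −(256.5/4)×(+0.019) = -1.218 W m⁻².
Planck response: λ_P = 4σT_e³ = 4·5.67×10⁻⁸·(163.4)³ = 0.9891 W m⁻²/K.
So ΔT₀ = -1.218/0.9891 = -1.23 K.

-1.2 kelvin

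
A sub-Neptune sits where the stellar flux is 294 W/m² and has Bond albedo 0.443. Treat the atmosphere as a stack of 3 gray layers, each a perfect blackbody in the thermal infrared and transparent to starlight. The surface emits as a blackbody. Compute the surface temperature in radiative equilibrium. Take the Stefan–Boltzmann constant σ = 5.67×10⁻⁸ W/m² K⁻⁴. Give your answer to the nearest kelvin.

OLR = S(1−α)/4 = 40.94 W/m²; the top layer radiates at T_e = 163.9 K.
With N = 3 opaque layers, T_s = (N+1)^(1/4)·T_e = 4^(1/4)·163.9 = 231.8 K.

232 kelvin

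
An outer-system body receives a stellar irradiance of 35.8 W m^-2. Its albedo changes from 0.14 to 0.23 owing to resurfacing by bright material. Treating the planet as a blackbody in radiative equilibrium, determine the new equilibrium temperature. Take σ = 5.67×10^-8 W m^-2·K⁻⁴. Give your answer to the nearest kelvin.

T₂ = [S(1−α₂)/(4σ)]^(1/4) = [35.80·0.77/(4σ)]^(1/4) = 105.0 K.

105 K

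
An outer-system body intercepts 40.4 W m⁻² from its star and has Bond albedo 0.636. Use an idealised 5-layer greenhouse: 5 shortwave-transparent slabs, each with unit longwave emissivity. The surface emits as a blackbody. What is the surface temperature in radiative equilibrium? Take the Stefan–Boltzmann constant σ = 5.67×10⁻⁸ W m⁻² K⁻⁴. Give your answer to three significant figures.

140 K

Top-of-atmosphere balance: σT_e⁴ = S(1−α)/4 = 3.676 W m⁻² → T_e = 89.73 K.
For an N-layer opaque stack, T_s⁴ = (N+1)T_e⁴, hence T_s = (6)^(1/4)×89.73 K = 140.4 K.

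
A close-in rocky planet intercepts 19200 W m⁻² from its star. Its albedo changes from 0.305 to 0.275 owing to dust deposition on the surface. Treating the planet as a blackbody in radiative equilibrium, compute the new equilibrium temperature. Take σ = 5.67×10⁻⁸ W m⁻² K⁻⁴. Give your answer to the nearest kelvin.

498 K

With the new albedo, S(1−α₂)/4 = 3480 W m⁻², so T₂ = 497.7 K.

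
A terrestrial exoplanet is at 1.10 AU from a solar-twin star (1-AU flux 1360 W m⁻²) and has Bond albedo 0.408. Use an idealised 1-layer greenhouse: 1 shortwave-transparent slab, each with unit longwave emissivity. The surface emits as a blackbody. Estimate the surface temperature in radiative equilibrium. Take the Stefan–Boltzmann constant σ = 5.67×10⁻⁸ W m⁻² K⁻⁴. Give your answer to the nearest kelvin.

By the inverse-square law, S = 1360/1.10² = 1124 W m⁻².
Top-of-atmosphere balance: σT_e⁴ = S(1−α)/4 = 166.3 W m⁻² → T_e = 232.7 K.
For an N-layer opaque stack, T_s⁴ = (N+1)T_e⁴, hence T_s = (2)^(1/4)×232.7 K = 276.8 K.

277 kelvin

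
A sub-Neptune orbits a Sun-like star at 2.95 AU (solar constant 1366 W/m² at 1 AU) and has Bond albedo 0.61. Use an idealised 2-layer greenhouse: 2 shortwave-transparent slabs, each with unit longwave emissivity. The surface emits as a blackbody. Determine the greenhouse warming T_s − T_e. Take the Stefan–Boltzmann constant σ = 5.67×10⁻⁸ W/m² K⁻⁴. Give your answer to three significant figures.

By the inverse-square law, S = 1366/2.95² = 157.0 W/m².
The effective emission temperature is T_e = [S(1−α)/(4σ)]^¼ = 128.2 K.
Surface: T_s = (3)^¼·T_e = 168.7 K.
So the greenhouse effect raises the surface by 168.7 − 128.2 = 40.51 K.

40.5 K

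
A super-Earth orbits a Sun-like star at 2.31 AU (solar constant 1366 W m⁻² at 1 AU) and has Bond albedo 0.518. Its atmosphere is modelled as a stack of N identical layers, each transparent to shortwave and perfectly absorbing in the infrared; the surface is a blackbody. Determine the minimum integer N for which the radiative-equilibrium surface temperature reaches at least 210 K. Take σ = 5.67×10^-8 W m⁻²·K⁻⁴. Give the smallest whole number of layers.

Flux at the orbit: S = 1366/(2.31)² = 256.0 W m⁻².
OLR = S(1−α)/4 = 30.85 W m⁻²; the top layer radiates at T_e = 152.7 K.
Need (N+1)T_e⁴ ≥ T_s⁴, i.e. N+1 ≥ (210/152.7)⁴ = 3.575.
So N ≥ 2.575; the smallest integer is N = 3.

3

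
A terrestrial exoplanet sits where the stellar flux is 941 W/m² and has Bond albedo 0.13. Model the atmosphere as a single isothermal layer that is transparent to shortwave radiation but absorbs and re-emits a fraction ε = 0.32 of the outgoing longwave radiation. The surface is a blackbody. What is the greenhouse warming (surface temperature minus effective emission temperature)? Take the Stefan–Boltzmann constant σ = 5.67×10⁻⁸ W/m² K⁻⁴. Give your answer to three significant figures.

The planet radiates to space at T_e = [S(1−α)/(4σ)]^(1/4) = 245.1 K.
For a single slab of emissivity ε, T_s⁴ = 2T_e⁴/(2−ε); thus T_s = 245.1·(1.19)^(1/4) = 256.0 K.
The atmosphere warms the surface by 10.92 K.

10.9 K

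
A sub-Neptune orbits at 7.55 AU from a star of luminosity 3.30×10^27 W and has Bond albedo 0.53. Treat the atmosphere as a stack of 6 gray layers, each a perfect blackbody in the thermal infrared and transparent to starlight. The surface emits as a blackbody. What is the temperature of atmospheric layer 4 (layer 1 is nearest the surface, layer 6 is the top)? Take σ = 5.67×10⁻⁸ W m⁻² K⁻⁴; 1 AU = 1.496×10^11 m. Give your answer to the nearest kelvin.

189 K

d = 7.55 × 1.496×10^11 m = 1.129×10^12 m.
Spreading L over a sphere of radius d: S = 3.30×10^27/(4π·1.13×10^12²) = 205.8 W m⁻².
The effective emission temperature is T_e = [S(1−α)/(4σ)]^¼ = 143.7 K.
Each opaque layer satisfies 2T_j⁴ = T_{j−1}⁴ + T_{j+1}⁴, giving T_k⁴ = (N+1−k)T_e⁴.
With k = 4: T_4 = (6+1−4)^¼·143.7 K = 189.1 K.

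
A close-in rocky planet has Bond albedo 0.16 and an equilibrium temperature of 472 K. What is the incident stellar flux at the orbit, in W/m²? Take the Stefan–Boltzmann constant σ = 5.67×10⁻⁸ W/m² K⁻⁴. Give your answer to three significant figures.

13400 W/m²

From S(1−α)/4 = σT⁴: S = 4σT⁴/(1−α).
σT⁴ = 5.67×10⁻⁸·(472)⁴ = 2814 W/m².
So S = 4×2814/(1−0.16) = 13400 W/m².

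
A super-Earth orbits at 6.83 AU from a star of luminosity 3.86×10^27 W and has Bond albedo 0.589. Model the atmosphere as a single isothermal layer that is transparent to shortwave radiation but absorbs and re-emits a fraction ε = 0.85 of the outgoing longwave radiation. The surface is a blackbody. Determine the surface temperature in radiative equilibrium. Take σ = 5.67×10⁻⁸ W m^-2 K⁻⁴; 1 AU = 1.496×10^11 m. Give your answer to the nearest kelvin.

Orbital distance: d = 6.83 AU = 1.022×10^12 m.
Spreading L over a sphere of radius d: S = 3.86×10^27/(4π·1.02×10^12²) = 294.2 W m^-2.
The planet radiates to space at T_e = [S(1−α)/(4σ)]^(1/4) = 152.0 K.
The surface balance (absorbed SW + ε·downward IR = σT_s⁴) with T_a⁴ = T_s⁴/2 reduces to T_s = T_e·[2/(2−ε)]^¼ = 174.5 K.

175 kelvin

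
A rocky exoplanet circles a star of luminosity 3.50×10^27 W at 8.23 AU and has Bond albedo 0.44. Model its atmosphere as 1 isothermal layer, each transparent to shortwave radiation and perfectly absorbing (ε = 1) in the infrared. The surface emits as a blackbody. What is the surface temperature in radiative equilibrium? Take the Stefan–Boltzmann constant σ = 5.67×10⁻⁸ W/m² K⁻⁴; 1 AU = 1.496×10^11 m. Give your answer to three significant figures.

d = 8.23 × 1.496×10^11 m = 1.231×10^12 m.
S = L/(4πd²) = 183.7 W/m².
OLR = S(1−α)/4 = 25.72 W/m²; the top layer radiates at T_e = 145.9 K.
With N = 1 opaque layers, T_s = (N+1)^(1/4)·T_e = 2^(1/4)·145.9 = 173.6 K.

174 K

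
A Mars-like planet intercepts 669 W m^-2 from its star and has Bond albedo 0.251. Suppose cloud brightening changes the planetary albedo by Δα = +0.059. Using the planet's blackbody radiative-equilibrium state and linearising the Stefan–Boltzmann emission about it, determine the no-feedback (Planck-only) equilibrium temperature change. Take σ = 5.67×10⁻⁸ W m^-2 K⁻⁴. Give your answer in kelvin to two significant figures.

-4.3 K

Reference equilibrium: T_e = [S(1−α)/(4σ)]^(1/4) = 216.8 K.
The change in absorbed flux is Δ[S(1−α)/4] = −SΔα/4 = -9.868 W m^-2.
Planck response: λ_P = 4σT_e³ = 4·5.67×10⁻⁸·(216.8)³ = 2.311 W m^-2/K.
ΔT₀ = ΔF/λ_P = -9.868/2.311 = -4.27 K.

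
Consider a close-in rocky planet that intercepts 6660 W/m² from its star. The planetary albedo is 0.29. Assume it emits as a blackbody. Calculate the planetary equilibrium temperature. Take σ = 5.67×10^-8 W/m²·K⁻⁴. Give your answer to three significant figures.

380 K

The planet absorbs (1−α)S over its disc πR² and re-emits over 4πR², so the mean absorbed flux is (1−0.29)·6660/4 = 1182 W/m².
In equilibrium σT⁴ equals this, so T = 380.0 K.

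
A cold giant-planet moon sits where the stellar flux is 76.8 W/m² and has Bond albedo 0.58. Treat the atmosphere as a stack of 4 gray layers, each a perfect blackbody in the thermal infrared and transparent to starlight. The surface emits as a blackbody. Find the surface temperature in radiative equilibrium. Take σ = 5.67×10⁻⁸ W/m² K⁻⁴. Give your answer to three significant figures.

The effective emission temperature is T_e = [S(1−α)/(4σ)]^¼ = 109.2 K.
For an N-layer opaque stack, T_s⁴ = (N+1)T_e⁴, hence T_s = (5)^(1/4)×109.2 K = 163.3 K.

163 kelvin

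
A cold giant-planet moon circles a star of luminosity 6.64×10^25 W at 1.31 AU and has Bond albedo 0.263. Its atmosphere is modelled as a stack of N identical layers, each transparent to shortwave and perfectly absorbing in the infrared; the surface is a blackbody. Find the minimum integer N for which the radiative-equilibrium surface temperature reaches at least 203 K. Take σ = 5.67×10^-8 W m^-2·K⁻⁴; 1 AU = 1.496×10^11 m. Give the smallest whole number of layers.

d = 1.31 × 1.496×10^11 m = 1.960×10^11 m.
S = L/(4πd²) = 137.6 W m^-2.
Top-of-atmosphere balance: σT_e⁴ = S(1−α)/4 = 25.35 W m^-2 → T_e = 145.4 K.
T_s = (N+1)^(1/4)·T_e ≥ 203 K requires N+1 ≥ (T_s/T_e)⁴ = (203/145.4)⁴ = 3.798.
The minimum whole number is N = 3.

3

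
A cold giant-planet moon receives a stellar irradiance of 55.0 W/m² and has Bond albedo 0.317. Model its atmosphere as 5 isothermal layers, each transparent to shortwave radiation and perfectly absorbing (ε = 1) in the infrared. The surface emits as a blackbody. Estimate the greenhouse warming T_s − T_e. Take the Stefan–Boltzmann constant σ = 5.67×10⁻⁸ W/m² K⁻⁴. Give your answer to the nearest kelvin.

64 K

Top-of-atmosphere balance: σT_e⁴ = S(1−α)/4 = 9.391 W/m² → T_e = 113.4 K.
T_s = (N+1)^(1/4)·T_e = 177.6 K.
Warming: T_s − T_e = 64.11 K.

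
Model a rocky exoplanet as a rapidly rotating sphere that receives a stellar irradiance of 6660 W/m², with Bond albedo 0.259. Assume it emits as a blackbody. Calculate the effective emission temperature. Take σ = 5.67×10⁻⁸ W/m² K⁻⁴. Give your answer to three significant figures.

384 K

Absorbed flux (global mean): S(1−α)/4 = 6660·0.741/4 = 1234 W/m².
Balancing against σT⁴: T = (1234/5.67×10⁻⁸)^(1/4) = 384.1 K.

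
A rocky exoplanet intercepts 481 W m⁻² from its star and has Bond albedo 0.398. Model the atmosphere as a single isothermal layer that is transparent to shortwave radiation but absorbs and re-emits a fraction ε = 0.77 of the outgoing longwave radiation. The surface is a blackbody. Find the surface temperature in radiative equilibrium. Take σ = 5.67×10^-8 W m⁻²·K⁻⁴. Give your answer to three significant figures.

213 K

The planet radiates to space at T_e = [S(1−α)/(4σ)]^(1/4) = 189.0 K.
Surface balance with a leaky layer gives σT_s⁴ = σT_e⁴·2/(2−ε), so T_s = T_e·[2/(2−0.77)]^(1/4) = 213.5 K.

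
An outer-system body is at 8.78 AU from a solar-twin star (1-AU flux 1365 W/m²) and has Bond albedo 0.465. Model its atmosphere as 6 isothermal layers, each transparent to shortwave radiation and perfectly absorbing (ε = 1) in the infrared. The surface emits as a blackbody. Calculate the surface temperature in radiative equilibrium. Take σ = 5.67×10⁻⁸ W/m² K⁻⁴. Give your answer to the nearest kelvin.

131 K

Flux at the orbit: S = 1365/(8.78)² = 17.71 W/m².
OLR = S(1−α)/4 = 2.368 W/m²; the top layer radiates at T_e = 80.39 K.
Layer-by-layer balance gives σT_s⁴ = (N+1)σT_e⁴, so T_s = 7^¼·80.39 = 130.8 K.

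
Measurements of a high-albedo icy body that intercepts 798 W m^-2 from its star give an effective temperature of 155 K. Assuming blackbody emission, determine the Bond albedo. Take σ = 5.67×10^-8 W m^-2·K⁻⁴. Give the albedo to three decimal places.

Energy balance: S(1−α)/4 = σT⁴, so 1−α = 4σT⁴/S.
4σT⁴ = 4·5.67×10⁻⁸·(155)⁴ = 130.9 W m^-2.
1−α = 130.9/798.0 = 0.1640, so α = 0.8360.

0.836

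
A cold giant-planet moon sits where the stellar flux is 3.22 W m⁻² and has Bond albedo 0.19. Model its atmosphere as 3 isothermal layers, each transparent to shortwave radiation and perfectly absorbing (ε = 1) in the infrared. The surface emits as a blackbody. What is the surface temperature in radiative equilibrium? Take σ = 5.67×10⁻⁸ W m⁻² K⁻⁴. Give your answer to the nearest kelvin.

Top-of-atmosphere balance: σT_e⁴ = S(1−α)/4 = 0.6521 W m⁻² → T_e = 58.23 K.
Layer-by-layer balance gives σT_s⁴ = (N+1)σT_e⁴, so T_s = 4^¼·58.23 = 82.35 K.

82 K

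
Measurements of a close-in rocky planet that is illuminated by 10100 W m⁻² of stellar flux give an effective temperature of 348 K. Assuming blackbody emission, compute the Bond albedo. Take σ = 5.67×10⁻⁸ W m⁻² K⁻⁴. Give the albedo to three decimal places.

0.671

Energy balance: S(1−α)/4 = σT⁴, so 1−α = 4σT⁴/S.
σT⁴ = 831.6 W m⁻², so 4σT⁴ = 3326 W m⁻².
Hence α = 1 − 3326/10100 = 0.6707.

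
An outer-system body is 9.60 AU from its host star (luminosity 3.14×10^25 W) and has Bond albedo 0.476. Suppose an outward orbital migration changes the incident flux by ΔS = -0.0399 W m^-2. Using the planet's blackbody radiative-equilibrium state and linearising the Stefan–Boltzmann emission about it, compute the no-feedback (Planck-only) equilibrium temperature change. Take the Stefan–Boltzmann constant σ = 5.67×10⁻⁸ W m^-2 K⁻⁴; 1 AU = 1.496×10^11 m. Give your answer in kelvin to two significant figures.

-0.34 kelvin

Orbital distance: d = 9.60 AU = 1.436×10^12 m.
S = L/(4πd²) = 1.211 W m^-2.
Unperturbed T_e = [1.211·(1−0.476)/(4σ)]^¼ = 40.90 K.
TOA radiative forcing: ΔF = (1−α)ΔS/4 = 0.524·(-0.0399)/4 = -0.005227 W m^-2.
Planck response: λ_P = 4σT_e³ = 4·5.67×10⁻⁸·(40.90)³ = 0.01552 W m^-2/K.
So ΔT₀ = -0.005227/0.01552 = -0.337 K.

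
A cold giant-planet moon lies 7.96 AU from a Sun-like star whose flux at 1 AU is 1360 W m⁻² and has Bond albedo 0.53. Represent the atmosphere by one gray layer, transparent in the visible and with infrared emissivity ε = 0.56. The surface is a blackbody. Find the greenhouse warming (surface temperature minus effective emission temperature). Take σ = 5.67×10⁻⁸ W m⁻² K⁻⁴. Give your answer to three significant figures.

6.99 K

Irradiance scales as 1/d², so S = 1360 W m⁻² × (1/7.96)² = 21.46 W m⁻².
At the top of the atmosphere, σT_e⁴ = S(1−α)/4 = 2.522 W m⁻², giving T_e = 81.67 K.
Surface balance with a leaky layer gives σT_s⁴ = σT_e⁴·2/(2−ε), so T_s = T_e·[2/(2−0.56)]^(1/4) = 88.66 K.
Greenhouse warming: T_s − T_e = 6.990 K.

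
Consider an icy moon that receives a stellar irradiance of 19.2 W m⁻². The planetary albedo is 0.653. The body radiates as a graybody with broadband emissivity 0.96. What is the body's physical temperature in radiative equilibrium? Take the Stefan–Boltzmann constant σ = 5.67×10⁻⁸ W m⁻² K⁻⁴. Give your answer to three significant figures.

74.4 K

Absorbed flux (global mean): S(1−α)/4 = 19.20·0.347/4 = 1.666 W m⁻².
Equating to εσT⁴ with ε = 0.96: T = (1.666/0.96σ)^(1/4) = 74.38 K.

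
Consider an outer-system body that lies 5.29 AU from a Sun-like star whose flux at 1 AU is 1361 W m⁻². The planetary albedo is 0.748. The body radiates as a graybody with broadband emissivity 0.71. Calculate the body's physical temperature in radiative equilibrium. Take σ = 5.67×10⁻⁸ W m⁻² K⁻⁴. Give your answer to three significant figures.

93.4 K

Irradiance scales as 1/d², so S = 1361 W m⁻² × (1/5.29)² = 48.63 W m⁻².
Absorbed flux (global mean): S(1−α)/4 = 48.63·0.252/4 = 3.064 W m⁻².
Equating to εσT⁴ with ε = 0.71: T = (3.064/0.71σ)^(1/4) = 93.40 K.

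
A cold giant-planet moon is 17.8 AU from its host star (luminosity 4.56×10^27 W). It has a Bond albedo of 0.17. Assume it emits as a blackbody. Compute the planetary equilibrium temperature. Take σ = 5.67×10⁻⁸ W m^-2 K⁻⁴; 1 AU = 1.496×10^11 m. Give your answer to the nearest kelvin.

117 kelvin

d = 17.8 × 1.496×10^11 m = 2.663×10^12 m.
S = L/(4πd²) = 51.17 W m^-2.
The planet absorbs (1−α)S over its disc πR² and re-emits over 4πR², so the mean absorbed flux is (1−0.17)·51.17/4 = 10.62 W m^-2.
Set σT⁴ = 10.62 → T = (10.62/σ)^(1/4) = 117.0 K.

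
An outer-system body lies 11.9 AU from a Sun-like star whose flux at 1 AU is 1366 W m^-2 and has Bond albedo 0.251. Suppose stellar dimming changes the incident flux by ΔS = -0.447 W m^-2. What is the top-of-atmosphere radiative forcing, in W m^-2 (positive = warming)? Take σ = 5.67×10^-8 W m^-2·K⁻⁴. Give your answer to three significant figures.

-0.0837 W m^-2

Irradiance scales as 1/d², so S = 1366 W m^-2 × (1/11.9)² = 9.646 W m^-2.
Only a fraction (1−α) is absorbed and it's spread over 4πR², so ΔF = (1−α)ΔS/4 = -0.08370 W m^-2.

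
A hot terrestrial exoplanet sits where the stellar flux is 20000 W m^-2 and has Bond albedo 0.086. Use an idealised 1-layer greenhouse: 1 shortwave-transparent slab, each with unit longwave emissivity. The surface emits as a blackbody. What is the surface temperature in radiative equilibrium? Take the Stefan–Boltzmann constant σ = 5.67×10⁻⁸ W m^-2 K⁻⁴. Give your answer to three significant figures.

OLR = S(1−α)/4 = 4570 W m^-2; the top layer radiates at T_e = 532.8 K.
Layer-by-layer balance gives σT_s⁴ = (N+1)σT_e⁴, so T_s = 2^¼·532.8 = 633.6 K.

634 K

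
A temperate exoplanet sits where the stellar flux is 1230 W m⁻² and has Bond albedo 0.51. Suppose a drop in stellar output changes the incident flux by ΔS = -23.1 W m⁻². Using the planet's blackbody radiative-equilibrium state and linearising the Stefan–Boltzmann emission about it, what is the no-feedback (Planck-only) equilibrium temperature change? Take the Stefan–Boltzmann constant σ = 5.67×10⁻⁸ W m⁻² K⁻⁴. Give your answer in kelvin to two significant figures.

-1.1 kelvin

The baseline emission temperature is T_e = 227.0 K.
Only a fraction (1−α) is absorbed and it's spread over 4πR², so ΔF = (1−α)ΔS/4 = -2.830 W m⁻².
Linearising σT⁴ gives d(σT⁴)/dT = 4σT_e³ = 2.655 W m⁻² per K.
Hence the no-feedback warming is ΔF/(4σT_e³) = -1.07 K.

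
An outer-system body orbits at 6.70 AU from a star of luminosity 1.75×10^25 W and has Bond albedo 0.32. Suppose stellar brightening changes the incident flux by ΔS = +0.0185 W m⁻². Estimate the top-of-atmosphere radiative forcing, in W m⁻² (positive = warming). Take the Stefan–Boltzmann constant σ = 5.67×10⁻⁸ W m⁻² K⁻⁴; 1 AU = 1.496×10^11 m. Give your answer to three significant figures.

Orbital distance: d = 6.70 AU = 1.002×10^12 m.
Spreading L over a sphere of radius d: S = 1.75×10^25/(4π·1.00×10^12²) = 1.386 W m⁻².
Only a fraction (1−α) is absorbed and it's spread over 4πR², so ΔF = (1−α)ΔS/4 = 0.003145 W m⁻².

0.00314 W m⁻²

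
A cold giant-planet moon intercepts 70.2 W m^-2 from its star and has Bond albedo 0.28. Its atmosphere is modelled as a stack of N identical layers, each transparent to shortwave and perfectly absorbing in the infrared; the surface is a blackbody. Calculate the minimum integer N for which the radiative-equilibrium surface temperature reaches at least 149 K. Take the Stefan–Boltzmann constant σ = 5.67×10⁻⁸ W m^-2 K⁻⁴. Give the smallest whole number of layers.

The effective emission temperature is T_e = [S(1−α)/(4σ)]^¼ = 122.2 K.
Need (N+1)T_e⁴ ≥ T_s⁴, i.e. N+1 ≥ (149/122.2)⁴ = 2.212.
Rounding up, N = 2.

2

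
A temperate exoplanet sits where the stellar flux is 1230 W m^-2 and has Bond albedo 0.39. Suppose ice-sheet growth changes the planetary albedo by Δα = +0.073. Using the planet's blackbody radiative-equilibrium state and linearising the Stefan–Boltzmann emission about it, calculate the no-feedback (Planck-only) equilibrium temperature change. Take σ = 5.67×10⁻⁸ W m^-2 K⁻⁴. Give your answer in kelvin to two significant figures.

The baseline emission temperature is T_e = 239.8 K.
TOA radiative forcing: ΔF = −S·Δα/4 = −1230·(+0.073)/4 = -22.45 W m^-2.
Linearising σT⁴ gives d(σT⁴)/dT = 4σT_e³ = 3.129 W m^-2 per K.
So ΔT₀ = -22.45/3.129 = -7.18 K.

-7.2 K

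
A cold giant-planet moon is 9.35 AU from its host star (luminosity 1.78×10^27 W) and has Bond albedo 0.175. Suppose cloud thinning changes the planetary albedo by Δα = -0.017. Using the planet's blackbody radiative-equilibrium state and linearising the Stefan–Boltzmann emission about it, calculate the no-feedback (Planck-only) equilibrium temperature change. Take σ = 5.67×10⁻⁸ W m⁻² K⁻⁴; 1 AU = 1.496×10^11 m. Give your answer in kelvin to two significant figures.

0.66 K

Orbital distance: d = 9.35 AU = 1.399×10^12 m.
Flux at the orbit: S = L/(4πd²) = 1.78×10^27/(4π·(1.40×10^12)²) = 72.40 W m⁻².
Reference equilibrium: T_e = [S(1−α)/(4σ)]^(1/4) = 127.4 K.
The change in absorbed flux is Δ[S(1−α)/4] = −SΔα/4 = 0.3077 W m⁻².
Planck response: λ_P = 4σT_e³ = 4·5.67×10⁻⁸·(127.4)³ = 0.4689 W m⁻²/K.
So ΔT₀ = 0.3077/0.4689 = 0.656 K.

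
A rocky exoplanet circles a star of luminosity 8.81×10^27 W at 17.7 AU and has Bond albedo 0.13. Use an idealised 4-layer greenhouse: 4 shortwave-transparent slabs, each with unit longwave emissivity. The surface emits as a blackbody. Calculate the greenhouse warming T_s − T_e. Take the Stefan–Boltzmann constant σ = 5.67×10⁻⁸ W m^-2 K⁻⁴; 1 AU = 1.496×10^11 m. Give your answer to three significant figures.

d = 17.7 × 1.496×10^11 m = 2.648×10^12 m.
Spreading L over a sphere of radius d: S = 8.81×10^27/(4π·2.65×10^12²) = 99.99 W m^-2.
The effective emission temperature is T_e = [S(1−α)/(4σ)]^¼ = 139.9 K.
Surface: T_s = (5)^¼·T_e = 209.3 K.
Warming: T_s − T_e = 69.32 K.

69.3 kelvin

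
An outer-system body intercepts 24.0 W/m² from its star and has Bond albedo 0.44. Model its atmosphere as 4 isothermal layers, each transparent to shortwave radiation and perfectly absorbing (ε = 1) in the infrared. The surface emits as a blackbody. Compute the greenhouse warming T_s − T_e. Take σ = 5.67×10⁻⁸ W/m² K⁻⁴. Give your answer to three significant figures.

The effective emission temperature is T_e = [S(1−α)/(4σ)]^¼ = 87.74 K.
T_s = (N+1)^(1/4)·T_e = 131.2 K.
So the greenhouse effect raises the surface by 131.2 − 87.74 = 43.46 K.

43.5 K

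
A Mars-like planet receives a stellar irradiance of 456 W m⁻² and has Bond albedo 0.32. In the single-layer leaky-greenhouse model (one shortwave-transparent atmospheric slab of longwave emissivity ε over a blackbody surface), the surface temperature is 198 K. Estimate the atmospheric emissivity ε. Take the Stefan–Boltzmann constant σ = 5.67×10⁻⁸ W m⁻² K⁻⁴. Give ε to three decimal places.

0.221

TOA balance gives T_e = 192.3 K.
T_s⁴ = T_e⁴·2/(2−ε) → ε = 2 − 2(T_e/T_s)⁴ = 2 − 2·(192.3/198)⁴ = 0.2209.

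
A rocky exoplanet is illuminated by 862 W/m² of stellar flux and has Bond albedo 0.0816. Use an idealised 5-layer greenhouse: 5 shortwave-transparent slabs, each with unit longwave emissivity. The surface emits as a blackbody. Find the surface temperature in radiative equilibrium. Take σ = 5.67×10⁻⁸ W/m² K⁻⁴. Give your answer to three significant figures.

Top-of-atmosphere balance: σT_e⁴ = S(1−α)/4 = 197.9 W/m² → T_e = 243.1 K.
With N = 5 opaque layers, T_s = (N+1)^(1/4)·T_e = 6^(1/4)·243.1 = 380.4 K.

380 K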